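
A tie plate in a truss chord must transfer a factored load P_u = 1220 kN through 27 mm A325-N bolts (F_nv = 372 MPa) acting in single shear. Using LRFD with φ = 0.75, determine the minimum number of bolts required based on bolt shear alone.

8 bolts

A_b = π·27²/4 = 572.6 mm².
Per-bolt design strength φR_n = 0.75 × 372 × 572.6 × 1 / 1000 = 159.7 kN.
n ≥ 1220 / 159.7 = 7.637 → use 8 bolts.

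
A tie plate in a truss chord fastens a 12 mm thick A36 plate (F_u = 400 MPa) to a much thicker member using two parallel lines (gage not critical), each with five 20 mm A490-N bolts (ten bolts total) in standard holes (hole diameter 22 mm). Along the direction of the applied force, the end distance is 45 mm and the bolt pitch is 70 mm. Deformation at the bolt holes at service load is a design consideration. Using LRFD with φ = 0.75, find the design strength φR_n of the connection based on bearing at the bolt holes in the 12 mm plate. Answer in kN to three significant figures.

1680 kN

Per bolt r_n = 1.2 l_c t F_u ≤ 2.4 d t F_u; upper limit = 2.4 × 20 × 12 × 400 / 1000 = 230.4 kN.
Edge bolt: l_c = 45 − 22/2 = 34 mm → 1.2 × 34 × 12 × 400 / 1000 = 195.8 → r_n = 195.8 kN.
Interior bolts: l_c = 70 − 22 = 48 mm → 1.2 × 48 × 12 × 400 / 1000 = 276.5 → r_n = 230.4 kN.
R_n = 2 × 195.8 + 8 × 230.4 = 2235 kN.
Design strength φR_n = 0.75 × 2235 = 1680 kN.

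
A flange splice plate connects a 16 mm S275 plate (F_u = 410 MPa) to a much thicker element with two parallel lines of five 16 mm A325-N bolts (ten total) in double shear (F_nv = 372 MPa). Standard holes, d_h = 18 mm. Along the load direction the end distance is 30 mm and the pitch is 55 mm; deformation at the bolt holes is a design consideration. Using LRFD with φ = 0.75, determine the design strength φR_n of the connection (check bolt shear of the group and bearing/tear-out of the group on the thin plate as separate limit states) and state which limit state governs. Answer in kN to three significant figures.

Bolt shear: A_b = π·16²/4 = 201.1 mm²; R_n = 372 × 201.1 × 10 × 2 / 1000 = 1496 kN → 0.75 × 1496 = 1120 kN.
Bearing (1.2 l_c t F_u ≤ 2.4 d t F_u): upper limit = 2.4·16·16·410 / 1000 = 251.9 kN.
  Edge l_c = 30 − 18/2 = 21 → r_n = 165.3 kN; interior l_c = 55 − 18 = 37 → r_n = 251.9 kN.
  R_n,bearing = 2·165.3 + 8·251.9 = 2346 kN → 0.75 × 2346 = 1760 kN.
Bolt shear governs: 1120 kN.

1120 kN (bolt shear governs)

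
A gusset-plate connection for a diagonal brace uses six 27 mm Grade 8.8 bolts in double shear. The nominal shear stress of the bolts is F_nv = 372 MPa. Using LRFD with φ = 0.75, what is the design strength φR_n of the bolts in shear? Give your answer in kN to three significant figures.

1920 kN

A_b = π × 27² / 4 = 572.6 mm².
R_n = F_nv · A_b · n · n_s = 372 × 572.6 × 6 × 2 / 1000 = 2556 kN.
Design strength φR_n = 0.75 × 2556 = 1920 kN.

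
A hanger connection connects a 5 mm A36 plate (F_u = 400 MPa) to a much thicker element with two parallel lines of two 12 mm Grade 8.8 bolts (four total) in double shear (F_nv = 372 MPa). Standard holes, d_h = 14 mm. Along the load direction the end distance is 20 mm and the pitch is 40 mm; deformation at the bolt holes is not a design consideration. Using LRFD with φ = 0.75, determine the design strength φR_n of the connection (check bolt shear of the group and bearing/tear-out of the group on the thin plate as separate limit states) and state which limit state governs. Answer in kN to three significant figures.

Bolt shear: A_b = π·12²/4 = 113.1 mm²; R_n = 372 × 113.1 × 4 × 2 / 1000 = 336.6 kN → 0.75 × 336.6 = 252 kN.
Bearing (1.5 l_c t F_u ≤ 3.0 d t F_u): upper limit = 3.0·12·5·400 / 1000 = 72 kN.
  Edge l_c = 20 − 14/2 = 13 → r_n = 39 kN; interior l_c = 40 − 14 = 26 → r_n = 72 kN.
  R_n,bearing = 2·39 + 2·72 = 222 kN → 0.75 × 222 = 166 kN.
Bearing governs: 166 kN.

166 kN (bearing governs)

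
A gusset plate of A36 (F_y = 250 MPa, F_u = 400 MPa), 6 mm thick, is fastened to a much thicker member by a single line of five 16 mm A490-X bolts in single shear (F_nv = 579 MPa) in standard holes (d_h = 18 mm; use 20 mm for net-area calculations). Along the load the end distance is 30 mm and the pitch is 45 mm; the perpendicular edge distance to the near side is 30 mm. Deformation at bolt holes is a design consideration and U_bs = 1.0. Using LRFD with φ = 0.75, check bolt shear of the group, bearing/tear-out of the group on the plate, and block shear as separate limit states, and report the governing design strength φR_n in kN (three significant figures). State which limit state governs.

Bolt shear: A_b = π·16²/4 = 201.1 mm²; R_n = 579 × 201.1 × 5 × 1 / 1000 = 582.1 kN → 0.75 × 582.1 = 437 kN.
Bearing: edge l_c = 21, r_n = 60.48 kN; interior l_c = 27, r_n = 77.76 kN; R_n = 60.48 + 4·77.76 = 371.5 kN → 279 kN.
Block shear: A_gv = 1260, A_nv = 720, A_nt = 120 mm²; R_n = min(0.6F_uA_nv, 0.6F_yA_gv) + U_bs·F_u·A_nt = 220.8 kN → 166 kN.
Block shear governs: 166 kN.

166 kN (block shear governs)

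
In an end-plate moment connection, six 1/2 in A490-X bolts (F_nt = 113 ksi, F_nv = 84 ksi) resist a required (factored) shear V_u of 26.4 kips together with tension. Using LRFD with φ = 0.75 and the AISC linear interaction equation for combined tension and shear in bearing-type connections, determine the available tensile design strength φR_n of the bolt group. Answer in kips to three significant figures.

A_b = π·0.5²/4 = 0.1963 in²; f_rv = 26.4 / (6 × 0.1963) = 22.41 ksi.
F'_nt = 1.3 F_nt − (F_nt / φF_nv) f_rv = 1.3·113 − (113/(0.75·84))·22.41 = 106.7 ksi, capped at F_nt → F'_nt = 106.7 ksi.
R_n = F'_nt · A_b · n = 106.7 × 0.1963 × 6 = 125.7 kips.
Design strength φR_n = 0.75 × 125.7 = 94.3 kips.

94.3 kips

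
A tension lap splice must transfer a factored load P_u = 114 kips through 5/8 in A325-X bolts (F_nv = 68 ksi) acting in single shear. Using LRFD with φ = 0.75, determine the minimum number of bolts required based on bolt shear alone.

A_b = π·0.625²/4 = 0.3068 in².
Per-bolt design strength φR_n = 0.75 × 68 × 0.3068 × 1 = 15.65 kips.
n ≥ 114 / 15.65 = 7.286 → use 8 bolts.

8 bolts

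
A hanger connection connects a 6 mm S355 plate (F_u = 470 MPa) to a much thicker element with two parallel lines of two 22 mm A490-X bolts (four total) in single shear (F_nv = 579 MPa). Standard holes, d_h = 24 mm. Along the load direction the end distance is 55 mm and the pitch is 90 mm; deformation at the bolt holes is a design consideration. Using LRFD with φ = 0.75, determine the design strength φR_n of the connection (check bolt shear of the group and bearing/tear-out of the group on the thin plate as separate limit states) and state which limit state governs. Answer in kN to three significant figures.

442 kN (bearing governs)

Bolt shear: A_b = π·22²/4 = 380.1 mm²; R_n = 579 × 380.1 × 4 × 1 / 1000 = 880.4 kN → 0.75 × 880.4 = 660 kN.
Bearing (1.2 l_c t F_u ≤ 2.4 d t F_u): upper limit = 2.4·22·6·470 / 1000 = 148.9 kN.
  Edge l_c = 55 − 24/2 = 43 → r_n = 145.5 kN; interior l_c = 90 − 24 = 66 → r_n = 148.9 kN.
  R_n,bearing = 2·145.5 + 2·148.9 = 588.8 kN → 0.75 × 588.8 = 442 kN.
Bearing governs: 442 kN.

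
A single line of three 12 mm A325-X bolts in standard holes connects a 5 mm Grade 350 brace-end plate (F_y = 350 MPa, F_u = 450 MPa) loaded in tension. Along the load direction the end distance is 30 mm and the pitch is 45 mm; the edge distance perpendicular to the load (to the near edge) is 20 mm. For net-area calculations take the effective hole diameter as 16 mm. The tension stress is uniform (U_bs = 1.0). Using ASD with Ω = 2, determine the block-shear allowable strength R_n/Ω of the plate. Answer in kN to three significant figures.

67.5 kN

Shear plane L_v = 30 + 2·45 = 120 mm; A_gv = 120 × 5 = 600 mm².
A_nv = (120 − 2.5·16) × 5 = 400 mm².
A_nt = (20 − 0.5·16) × 5 = 60 mm².
0.6 F_u A_nv = 108 kN; 0.6 F_y A_gv = 126 kN → shear rupture governs the shear term.
R_n = 108 + 1.0 × 450 × 60 / 1000 = 135 kN.
Allowable strength R_n/Ω = 135 / 2 = 67.5 kN.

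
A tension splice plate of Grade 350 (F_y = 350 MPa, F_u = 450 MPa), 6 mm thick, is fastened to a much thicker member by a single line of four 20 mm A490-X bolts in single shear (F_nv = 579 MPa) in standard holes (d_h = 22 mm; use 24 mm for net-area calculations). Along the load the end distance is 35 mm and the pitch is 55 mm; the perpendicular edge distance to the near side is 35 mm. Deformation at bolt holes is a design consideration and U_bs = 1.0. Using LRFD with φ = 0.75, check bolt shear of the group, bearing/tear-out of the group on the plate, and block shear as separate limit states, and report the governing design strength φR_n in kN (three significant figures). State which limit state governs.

Bolt shear: A_b = π·20²/4 = 314.2 mm²; R_n = 579 × 314.2 × 4 × 1 / 1000 = 727.6 kN → 0.75 × 727.6 = 546 kN.
Bearing: edge l_c = 24, r_n = 77.76 kN; interior l_c = 33, r_n = 106.9 kN; R_n = 77.76 + 3·106.9 = 398.5 kN → 299 kN.
Block shear: A_gv = 1200, A_nv = 696, A_nt = 138 mm²; R_n = min(0.6F_uA_nv, 0.6F_yA_gv) + U_bs·F_u·A_nt = 250 kN → 188 kN.
Block shear governs: 188 kN.

188 kN (block shear governs)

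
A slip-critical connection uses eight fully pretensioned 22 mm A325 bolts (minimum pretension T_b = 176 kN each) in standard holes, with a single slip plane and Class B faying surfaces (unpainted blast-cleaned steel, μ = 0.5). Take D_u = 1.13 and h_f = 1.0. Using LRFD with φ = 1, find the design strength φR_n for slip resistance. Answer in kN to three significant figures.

796 kN

R_n = μ · D_u · h_f · T_b · n_s · n_b = 0.5 × 1.13 × 1.0 × 176 × 1 × 8 = 795.5 kN.
Design strength φR_n = 1 × 795.5 = 796 kN.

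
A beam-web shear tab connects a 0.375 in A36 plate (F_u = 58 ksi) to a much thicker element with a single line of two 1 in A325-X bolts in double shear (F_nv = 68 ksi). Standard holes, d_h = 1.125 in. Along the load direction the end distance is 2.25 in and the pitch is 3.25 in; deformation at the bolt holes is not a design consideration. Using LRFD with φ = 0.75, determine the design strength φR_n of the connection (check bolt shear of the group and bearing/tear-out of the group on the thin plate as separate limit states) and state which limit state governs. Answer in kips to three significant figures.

90.2 kips (bearing governs)

Bolt shear: A_b = π·1²/4 = 0.7854 in²; R_n = 68 × 0.7854 × 2 × 2 = 213.6 kips → 0.75 × 213.6 = 160 kips.
Bearing (1.5 l_c t F_u ≤ 3.0 d t F_u): upper limit = 3.0·1·0.375·58 = 65.25 kips.
  Edge l_c = 2.25 − 1.125/2 = 1.688 → r_n = 55.05 kips; interior l_c = 3.25 − 1.125 = 2.125 → r_n = 65.25 kips.
  R_n,bearing = 1·55.05 + 1·65.25 = 120.3 kips → 0.75 × 120.3 = 90.2 kips.
Bearing governs: 90.2 kips.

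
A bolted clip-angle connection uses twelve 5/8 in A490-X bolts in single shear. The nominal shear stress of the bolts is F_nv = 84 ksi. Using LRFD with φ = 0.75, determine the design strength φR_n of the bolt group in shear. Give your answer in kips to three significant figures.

A_b = π × 0.625² / 4 = 0.3068 in².
R_n = F_nv · A_b · n · n_s = 84 × 0.3068 × 12 × 1 = 309.3 kips.
Design strength φR_n = 0.75 × 309.3 = 232 kips.

232 kips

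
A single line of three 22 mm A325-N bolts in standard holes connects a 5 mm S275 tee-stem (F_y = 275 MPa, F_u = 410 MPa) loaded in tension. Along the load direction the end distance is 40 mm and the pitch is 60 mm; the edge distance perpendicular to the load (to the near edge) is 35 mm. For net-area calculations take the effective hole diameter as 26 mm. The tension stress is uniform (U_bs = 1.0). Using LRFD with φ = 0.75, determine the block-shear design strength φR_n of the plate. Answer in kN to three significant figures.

Shear plane L_v = 40 + 2·60 = 160 mm; A_gv = 160 × 5 = 800 mm².
A_nv = (160 − 2.5·26) × 5 = 475 mm².
A_nt = (35 − 0.5·26) × 5 = 110 mm².
0.6 F_u A_nv = 116.9 kN; 0.6 F_y A_gv = 132 kN → shear rupture governs the shear term.
R_n = 116.9 + 1.0 × 410 × 110 / 1000 = 162 kN.
Design strength φR_n = 0.75 × 162 = 121 kN.

121 kN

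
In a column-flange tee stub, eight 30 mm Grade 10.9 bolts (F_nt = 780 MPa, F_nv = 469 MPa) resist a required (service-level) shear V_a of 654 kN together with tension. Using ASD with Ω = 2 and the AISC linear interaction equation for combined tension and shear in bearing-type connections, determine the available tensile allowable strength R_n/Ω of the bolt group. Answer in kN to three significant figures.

A_b = π·30²/4 = 706.9 mm²; f_rv = 654 × 1000 / (8 × 706.9) = 115.7 MPa.
F'_nt = 1.3 F_nt − (Ω F_nt / F_nv) f_rv = 1.3·780 − (2·780/469)·115.7 = 629.3 MPa, capped at F_nt → F'_nt = 629.3 MPa.
R_n = F'_nt · A_b · n = 629.3 × 706.9 × 8 / 1000 = 3559 kN.
Allowable strength R_n/Ω = 3559 / 2 = 1780 kN.

1780 kN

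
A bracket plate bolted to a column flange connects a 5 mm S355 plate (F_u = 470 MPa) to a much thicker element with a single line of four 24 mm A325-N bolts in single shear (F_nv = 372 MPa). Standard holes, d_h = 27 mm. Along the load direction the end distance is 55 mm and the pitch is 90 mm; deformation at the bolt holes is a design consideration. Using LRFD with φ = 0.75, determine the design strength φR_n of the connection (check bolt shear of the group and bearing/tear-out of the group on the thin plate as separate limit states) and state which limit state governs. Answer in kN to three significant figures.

392 kN (bearing governs)

Bolt shear: A_b = π·24²/4 = 452.4 mm²; R_n = 372 × 452.4 × 4 × 1 / 1000 = 673.2 kN → 0.75 × 673.2 = 505 kN.
Bearing (1.2 l_c t F_u ≤ 2.4 d t F_u): upper limit = 2.4·24·5·470 / 1000 = 135.4 kN.
  Edge l_c = 55 − 27/2 = 41.5 → r_n = 117 kN; interior l_c = 90 − 27 = 63 → r_n = 135.4 kN.
  R_n,bearing = 1·117 + 3·135.4 = 523.1 kN → 0.75 × 523.1 = 392 kN.
Bearing governs: 392 kN.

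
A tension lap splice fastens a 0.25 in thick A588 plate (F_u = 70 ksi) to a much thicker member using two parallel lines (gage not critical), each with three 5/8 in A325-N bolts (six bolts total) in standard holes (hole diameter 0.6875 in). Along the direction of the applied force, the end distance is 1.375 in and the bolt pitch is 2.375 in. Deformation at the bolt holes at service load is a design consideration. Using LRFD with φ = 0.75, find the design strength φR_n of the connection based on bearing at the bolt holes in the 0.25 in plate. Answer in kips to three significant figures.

111 kips

Per bolt r_n = 1.2 l_c t F_u ≤ 2.4 d t F_u; upper limit = 2.4 × 0.625 × 0.25 × 70 = 26.25 kips.
Edge bolt: l_c = 1.375 − 0.6875/2 = 1.031 in → 1.2 × 1.031 × 0.25 × 70 = 21.66 → r_n = 21.66 kips.
Interior bolts: l_c = 2.375 − 0.6875 = 1.688 in → 1.2 × 1.688 × 0.25 × 70 = 35.44 → r_n = 26.25 kips.
R_n = 2 × 21.66 + 4 × 26.25 = 148.3 kips.
Design strength φR_n = 0.75 × 148.3 = 111 kips.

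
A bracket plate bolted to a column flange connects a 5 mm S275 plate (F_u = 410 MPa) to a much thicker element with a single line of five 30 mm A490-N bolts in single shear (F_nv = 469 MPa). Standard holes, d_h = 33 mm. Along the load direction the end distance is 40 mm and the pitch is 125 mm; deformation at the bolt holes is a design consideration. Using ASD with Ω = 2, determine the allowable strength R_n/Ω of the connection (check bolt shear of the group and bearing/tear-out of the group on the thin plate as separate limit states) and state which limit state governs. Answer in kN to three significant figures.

324 kN (bearing governs)

Bolt shear: A_b = π·30²/4 = 706.9 mm²; R_n = 469 × 706.9 × 5 × 1 / 1000 = 1658 kN → 1658 / 2 = 829 kN.
Bearing (1.2 l_c t F_u ≤ 2.4 d t F_u): upper limit = 2.4·30·5·410 / 1000 = 147.6 kN.
  Edge l_c = 40 − 33/2 = 23.5 → r_n = 57.81 kN; interior l_c = 125 − 33 = 92 → r_n = 147.6 kN.
  R_n,bearing = 1·57.81 + 4·147.6 = 648.2 kN → 648.2 / 2 = 324 kN.
Bearing governs: 324 kN.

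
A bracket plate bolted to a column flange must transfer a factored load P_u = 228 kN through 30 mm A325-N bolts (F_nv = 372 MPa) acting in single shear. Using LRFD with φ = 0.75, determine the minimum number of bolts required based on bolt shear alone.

A_b = π·30²/4 = 706.9 mm².
Per-bolt design strength φR_n = 0.75 × 372 × 706.9 × 1 / 1000 = 197.2 kN.
n ≥ 228 / 197.2 = 1.156 → use 2 bolts.

2 bolts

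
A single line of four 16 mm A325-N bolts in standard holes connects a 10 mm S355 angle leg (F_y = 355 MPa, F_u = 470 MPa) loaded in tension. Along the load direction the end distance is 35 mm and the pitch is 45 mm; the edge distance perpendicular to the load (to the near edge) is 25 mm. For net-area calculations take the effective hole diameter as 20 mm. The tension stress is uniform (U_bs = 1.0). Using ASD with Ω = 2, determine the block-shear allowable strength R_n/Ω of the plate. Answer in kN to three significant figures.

176 kN

Shear plane L_v = 35 + 3·45 = 170 mm; A_gv = 170 × 10 = 1700 mm².
A_nv = (170 − 3.5·20) × 10 = 1000 mm².
A_nt = (25 − 0.5·20) × 10 = 150 mm².
0.6 F_u A_nv = 282 kN; 0.6 F_y A_gv = 362.1 kN → shear rupture governs the shear term.
R_n = 282 + 1.0 × 470 × 150 / 1000 = 352.5 kN.
Allowable strength R_n/Ω = 352.5 / 2 = 176 kN.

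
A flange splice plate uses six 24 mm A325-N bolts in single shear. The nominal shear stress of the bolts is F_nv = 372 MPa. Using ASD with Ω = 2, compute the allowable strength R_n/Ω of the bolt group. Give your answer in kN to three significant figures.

505 kN

A_b = π × 24² / 4 = 452.4 mm².
R_n = F_nv · A_b · n · n_s = 372 × 452.4 × 6 × 1 / 1000 = 1010 kN.
Allowable strength R_n/Ω = 1010 / 2 = 505 kN.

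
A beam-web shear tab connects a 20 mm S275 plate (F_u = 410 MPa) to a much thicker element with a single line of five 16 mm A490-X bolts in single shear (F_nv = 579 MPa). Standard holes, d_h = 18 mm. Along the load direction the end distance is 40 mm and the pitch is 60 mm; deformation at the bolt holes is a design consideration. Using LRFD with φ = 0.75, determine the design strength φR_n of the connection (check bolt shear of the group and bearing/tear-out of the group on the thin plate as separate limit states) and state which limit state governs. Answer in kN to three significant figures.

437 kN (bolt shear governs)

Bolt shear: A_b = π·16²/4 = 201.1 mm²; R_n = 579 × 201.1 × 5 × 1 / 1000 = 582.1 kN → 0.75 × 582.1 = 437 kN.
Bearing (1.2 l_c t F_u ≤ 2.4 d t F_u): upper limit = 2.4·16·20·410 / 1000 = 314.9 kN.
  Edge l_c = 40 − 18/2 = 31 → r_n = 305 kN; interior l_c = 60 − 18 = 42 → r_n = 314.9 kN.
  R_n,bearing = 1·305 + 4·314.9 = 1565 kN → 0.75 × 1565 = 1170 kN.
Bolt shear governs: 437 kN.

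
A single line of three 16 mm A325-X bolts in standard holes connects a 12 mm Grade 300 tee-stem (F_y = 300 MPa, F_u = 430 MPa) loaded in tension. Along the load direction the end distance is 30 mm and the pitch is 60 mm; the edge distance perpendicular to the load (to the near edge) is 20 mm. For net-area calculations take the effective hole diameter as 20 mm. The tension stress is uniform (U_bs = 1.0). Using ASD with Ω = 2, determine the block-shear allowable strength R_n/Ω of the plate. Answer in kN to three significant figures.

Shear plane L_v = 30 + 2·60 = 150 mm; A_gv = 150 × 12 = 1800 mm².
A_nv = (150 − 2.5·20) × 12 = 1200 mm².
A_nt = (20 − 0.5·20) × 12 = 120 mm².
0.6 F_u A_nv = 309.6 kN; 0.6 F_y A_gv = 324 kN → shear rupture governs the shear term.
R_n = 309.6 + 1.0 × 430 × 120 / 1000 = 361.2 kN.
Allowable strength R_n/Ω = 361.2 / 2 = 181 kN.

181 kN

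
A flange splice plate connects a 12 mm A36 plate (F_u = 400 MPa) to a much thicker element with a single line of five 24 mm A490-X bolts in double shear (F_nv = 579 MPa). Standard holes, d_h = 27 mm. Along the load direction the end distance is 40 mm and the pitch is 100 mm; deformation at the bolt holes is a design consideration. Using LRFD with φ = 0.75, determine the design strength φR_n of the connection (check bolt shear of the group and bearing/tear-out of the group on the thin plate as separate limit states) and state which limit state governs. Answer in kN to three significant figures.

Bolt shear: A_b = π·24²/4 = 452.4 mm²; R_n = 579 × 452.4 × 5 × 2 / 1000 = 2619 kN → 0.75 × 2619 = 1960 kN.
Bearing (1.2 l_c t F_u ≤ 2.4 d t F_u): upper limit = 2.4·24·12·400 / 1000 = 276.5 kN.
  Edge l_c = 40 − 27/2 = 26.5 → r_n = 152.6 kN; interior l_c = 100 − 27 = 73 → r_n = 276.5 kN.
  R_n,bearing = 1·152.6 + 4·276.5 = 1259 kN → 0.75 × 1259 = 944 kN.
Bearing governs: 944 kN.

944 kN (bearing governs)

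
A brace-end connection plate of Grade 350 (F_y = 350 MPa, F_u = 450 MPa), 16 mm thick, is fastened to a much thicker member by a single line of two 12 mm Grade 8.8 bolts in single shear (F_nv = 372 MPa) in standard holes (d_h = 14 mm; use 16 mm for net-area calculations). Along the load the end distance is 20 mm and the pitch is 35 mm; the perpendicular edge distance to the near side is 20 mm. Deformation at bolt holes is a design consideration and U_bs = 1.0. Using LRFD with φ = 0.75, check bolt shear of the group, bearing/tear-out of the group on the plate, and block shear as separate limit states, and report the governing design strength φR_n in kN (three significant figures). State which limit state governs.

Bolt shear: A_b = π·12²/4 = 113.1 mm²; R_n = 372 × 113.1 × 2 × 1 / 1000 = 84.14 kN → 0.75 × 84.14 = 63.1 kN.
Bearing: edge l_c = 13, r_n = 112.3 kN; interior l_c = 21, r_n = 181.4 kN; R_n = 112.3 + 1·181.4 = 293.8 kN → 220 kN.
Block shear: A_gv = 880, A_nv = 496, A_nt = 192 mm²; R_n = min(0.6F_uA_nv, 0.6F_yA_gv) + U_bs·F_u·A_nt = 220.3 kN → 165 kN.
Bolt shear governs: 63.1 kN.

63.1 kN (bolt shear governs)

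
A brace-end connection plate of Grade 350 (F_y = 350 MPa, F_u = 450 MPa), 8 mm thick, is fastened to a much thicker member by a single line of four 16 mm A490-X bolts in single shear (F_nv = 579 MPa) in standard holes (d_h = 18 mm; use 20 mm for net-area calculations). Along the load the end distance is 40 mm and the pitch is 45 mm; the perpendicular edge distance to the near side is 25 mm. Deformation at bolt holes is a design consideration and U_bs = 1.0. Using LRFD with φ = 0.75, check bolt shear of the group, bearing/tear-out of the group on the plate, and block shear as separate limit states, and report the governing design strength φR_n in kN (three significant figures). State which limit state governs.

Bolt shear: A_b = π·16²/4 = 201.1 mm²; R_n = 579 × 201.1 × 4 × 1 / 1000 = 465.7 kN → 0.75 × 465.7 = 349 kN.
Bearing: edge l_c = 31, r_n = 133.9 kN; interior l_c = 27, r_n = 116.6 kN; R_n = 133.9 + 3·116.6 = 483.8 kN → 363 kN.
Block shear: A_gv = 1400, A_nv = 840, A_nt = 120 mm²; R_n = min(0.6F_uA_nv, 0.6F_yA_gv) + U_bs·F_u·A_nt = 280.8 kN → 211 kN.
Block shear governs: 211 kN.

211 kN (block shear governs)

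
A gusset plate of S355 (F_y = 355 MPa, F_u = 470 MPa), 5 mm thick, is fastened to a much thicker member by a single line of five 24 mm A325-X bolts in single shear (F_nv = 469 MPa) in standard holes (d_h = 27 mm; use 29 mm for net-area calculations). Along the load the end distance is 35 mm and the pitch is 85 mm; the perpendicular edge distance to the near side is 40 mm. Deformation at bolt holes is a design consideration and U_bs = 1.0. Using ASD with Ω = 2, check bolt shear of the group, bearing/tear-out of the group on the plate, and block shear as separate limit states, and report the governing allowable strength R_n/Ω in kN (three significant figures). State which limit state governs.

202 kN (block shear governs)

Bolt shear: A_b = π·24²/4 = 452.4 mm²; R_n = 469 × 452.4 × 5 × 1 / 1000 = 1061 kN → 1061 / 2 = 530 kN.
Bearing: edge l_c = 21.5, r_n = 60.63 kN; interior l_c = 58, r_n = 135.4 kN; R_n = 60.63 + 4·135.4 = 602.1 kN → 301 kN.
Block shear: A_gv = 1875, A_nv = 1222, A_nt = 127.5 mm²; R_n = min(0.6F_uA_nv, 0.6F_yA_gv) + U_bs·F_u·A_nt = 404.7 kN → 202 kN.
Block shear governs: 202 kN.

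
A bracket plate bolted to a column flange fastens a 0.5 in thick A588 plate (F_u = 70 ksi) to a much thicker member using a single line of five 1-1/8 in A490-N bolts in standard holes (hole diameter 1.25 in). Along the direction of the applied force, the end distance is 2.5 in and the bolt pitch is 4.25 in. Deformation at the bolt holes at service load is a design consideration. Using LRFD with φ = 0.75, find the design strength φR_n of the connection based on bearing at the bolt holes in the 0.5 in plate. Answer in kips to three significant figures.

343 kips

Per bolt r_n = 1.2 l_c t F_u ≤ 2.4 d t F_u; upper limit = 2.4 × 1.125 × 0.5 × 70 = 94.5 kips.
Edge bolt: l_c = 2.5 − 1.25/2 = 1.875 in → 1.2 × 1.875 × 0.5 × 70 = 78.75 → r_n = 78.75 kips.
Interior bolts: l_c = 4.25 − 1.25 = 3 in → 1.2 × 3 × 0.5 × 70 = 126 → r_n = 94.5 kips.
R_n = 1 × 78.75 + 4 × 94.5 = 456.7 kips.
Design strength φR_n = 0.75 × 456.7 = 343 kips.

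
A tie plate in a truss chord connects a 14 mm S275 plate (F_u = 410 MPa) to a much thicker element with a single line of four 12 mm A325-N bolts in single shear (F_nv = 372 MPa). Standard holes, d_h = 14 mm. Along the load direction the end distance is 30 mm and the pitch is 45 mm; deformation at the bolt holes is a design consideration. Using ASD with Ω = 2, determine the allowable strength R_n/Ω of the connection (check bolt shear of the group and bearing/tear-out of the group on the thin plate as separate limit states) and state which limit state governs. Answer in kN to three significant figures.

Bolt shear: A_b = π·12²/4 = 113.1 mm²; R_n = 372 × 113.1 × 4 × 1 / 1000 = 168.3 kN → 168.3 / 2 = 84.1 kN.
Bearing (1.2 l_c t F_u ≤ 2.4 d t F_u): upper limit = 2.4·12·14·410 / 1000 = 165.3 kN.
  Edge l_c = 30 − 14/2 = 23 → r_n = 158.4 kN; interior l_c = 45 − 14 = 31 → r_n = 165.3 kN.
  R_n,bearing = 1·158.4 + 3·165.3 = 654.4 kN → 654.4 / 2 = 327 kN.
Bolt shear governs: 84.1 kN.

84.1 kN (bolt shear governs)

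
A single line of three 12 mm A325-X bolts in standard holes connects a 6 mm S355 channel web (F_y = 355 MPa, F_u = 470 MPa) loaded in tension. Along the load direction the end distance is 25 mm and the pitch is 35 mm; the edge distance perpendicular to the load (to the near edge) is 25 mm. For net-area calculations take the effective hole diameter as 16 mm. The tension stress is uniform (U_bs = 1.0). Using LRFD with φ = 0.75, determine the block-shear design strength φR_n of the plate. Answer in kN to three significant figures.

106 kN

Shear plane L_v = 25 + 2·35 = 95 mm; A_gv = 95 × 6 = 570 mm².
A_nv = (95 − 2.5·16) × 6 = 330 mm².
A_nt = (25 − 0.5·16) × 6 = 102 mm².
0.6 F_u A_nv = 93.06 kN; 0.6 F_y A_gv = 121.4 kN → shear rupture governs the shear term.
R_n = 93.06 + 1.0 × 470 × 102 / 1000 = 141 kN.
Design strength φR_n = 0.75 × 141 = 106 kN.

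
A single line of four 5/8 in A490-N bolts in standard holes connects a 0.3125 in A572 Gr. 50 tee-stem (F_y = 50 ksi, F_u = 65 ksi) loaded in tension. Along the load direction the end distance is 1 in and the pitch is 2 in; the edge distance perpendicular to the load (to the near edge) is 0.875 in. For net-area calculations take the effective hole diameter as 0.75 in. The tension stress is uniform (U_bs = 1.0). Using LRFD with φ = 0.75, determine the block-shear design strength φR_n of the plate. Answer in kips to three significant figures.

47.6 kips

Shear plane L_v = 1 + 3·2 = 7 in; A_gv = 7 × 0.3125 = 2.188 in².
A_nv = (7 − 3.5·0.75) × 0.3125 = 1.367 in².
A_nt = (0.875 − 0.5·0.75) × 0.3125 = 0.1562 in².
0.6 F_u A_nv = 53.32 kips; 0.6 F_y A_gv = 65.62 kips → shear rupture governs the shear term.
R_n = 53.32 + 1.0 × 65 × 0.1562 = 63.48 kips.
Design strength φR_n = 0.75 × 63.48 = 47.6 kips.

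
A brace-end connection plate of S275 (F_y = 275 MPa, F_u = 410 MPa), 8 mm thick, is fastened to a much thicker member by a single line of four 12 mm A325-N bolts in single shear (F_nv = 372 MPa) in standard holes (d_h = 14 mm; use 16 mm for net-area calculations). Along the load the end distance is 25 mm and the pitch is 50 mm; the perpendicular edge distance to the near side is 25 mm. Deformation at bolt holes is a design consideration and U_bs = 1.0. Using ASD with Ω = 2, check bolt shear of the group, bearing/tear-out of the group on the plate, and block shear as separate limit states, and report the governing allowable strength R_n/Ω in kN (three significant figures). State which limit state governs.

84.1 kN (bolt shear governs)

Bolt shear: A_b = π·12²/4 = 113.1 mm²; R_n = 372 × 113.1 × 4 × 1 / 1000 = 168.3 kN → 168.3 / 2 = 84.1 kN.
Bearing: edge l_c = 18, r_n = 70.85 kN; interior l_c = 36, r_n = 94.46 kN; R_n = 70.85 + 3·94.46 = 354.2 kN → 177 kN.
Block shear: A_gv = 1400, A_nv = 952, A_nt = 136 mm²; R_n = min(0.6F_uA_nv, 0.6F_yA_gv) + U_bs·F_u·A_nt = 286.8 kN → 143 kN.
Bolt shear governs: 84.1 kN.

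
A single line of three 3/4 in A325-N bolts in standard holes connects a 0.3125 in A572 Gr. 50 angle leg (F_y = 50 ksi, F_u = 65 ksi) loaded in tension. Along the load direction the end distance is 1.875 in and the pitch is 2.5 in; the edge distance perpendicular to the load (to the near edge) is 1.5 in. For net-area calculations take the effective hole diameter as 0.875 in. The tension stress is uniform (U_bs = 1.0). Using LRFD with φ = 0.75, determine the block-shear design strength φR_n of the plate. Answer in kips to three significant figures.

Shear plane L_v = 1.875 + 2·2.5 = 6.875 in; A_gv = 6.875 × 0.3125 = 2.148 in².
A_nv = (6.875 − 2.5·0.875) × 0.3125 = 1.465 in².
A_nt = (1.5 − 0.5·0.875) × 0.3125 = 0.332 in².
0.6 F_u A_nv = 57.13 kips; 0.6 F_y A_gv = 64.45 kips → shear rupture governs the shear term.
R_n = 57.13 + 1.0 × 65 × 0.332 = 78.71 kips.
Design strength φR_n = 0.75 × 78.71 = 59 kips.

59 kips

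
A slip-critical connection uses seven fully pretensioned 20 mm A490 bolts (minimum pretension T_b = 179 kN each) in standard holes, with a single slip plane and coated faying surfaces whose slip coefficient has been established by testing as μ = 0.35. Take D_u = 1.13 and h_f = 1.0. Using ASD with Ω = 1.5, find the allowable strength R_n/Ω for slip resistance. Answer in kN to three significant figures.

R_n = μ · D_u · h_f · T_b · n_s · n_b = 0.35 × 1.13 × 1.0 × 179 × 1 × 7 = 495.6 kN.
Allowable strength R_n/Ω = 495.6 / 1.5 = 330 kN.

330 kN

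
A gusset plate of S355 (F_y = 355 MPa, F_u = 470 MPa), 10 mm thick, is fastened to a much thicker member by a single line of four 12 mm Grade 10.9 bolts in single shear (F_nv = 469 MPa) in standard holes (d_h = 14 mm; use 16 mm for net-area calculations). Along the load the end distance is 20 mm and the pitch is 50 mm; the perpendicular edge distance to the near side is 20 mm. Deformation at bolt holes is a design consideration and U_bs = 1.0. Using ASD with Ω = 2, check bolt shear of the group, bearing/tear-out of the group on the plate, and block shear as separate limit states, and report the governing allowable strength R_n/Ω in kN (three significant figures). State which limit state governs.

Bolt shear: A_b = π·12²/4 = 113.1 mm²; R_n = 469 × 113.1 × 4 × 1 / 1000 = 212.2 kN → 212.2 / 2 = 106 kN.
Bearing: edge l_c = 13, r_n = 73.32 kN; interior l_c = 36, r_n = 135.4 kN; R_n = 73.32 + 3·135.4 = 479.4 kN → 240 kN.
Block shear: A_gv = 1700, A_nv = 1140, A_nt = 120 mm²; R_n = min(0.6F_uA_nv, 0.6F_yA_gv) + U_bs·F_u·A_nt = 377.9 kN → 189 kN.
Bolt shear governs: 106 kN.

106 kN (bolt shear governs)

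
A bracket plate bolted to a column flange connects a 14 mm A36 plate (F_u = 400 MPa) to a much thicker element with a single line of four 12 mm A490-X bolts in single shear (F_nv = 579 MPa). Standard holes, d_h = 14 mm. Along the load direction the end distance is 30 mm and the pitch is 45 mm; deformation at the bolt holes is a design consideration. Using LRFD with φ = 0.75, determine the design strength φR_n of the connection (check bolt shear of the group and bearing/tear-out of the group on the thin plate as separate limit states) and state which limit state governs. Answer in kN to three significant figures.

Bolt shear: A_b = π·12²/4 = 113.1 mm²; R_n = 579 × 113.1 × 4 × 1 / 1000 = 261.9 kN → 0.75 × 261.9 = 196 kN.
Bearing (1.2 l_c t F_u ≤ 2.4 d t F_u): upper limit = 2.4·12·14·400 / 1000 = 161.3 kN.
  Edge l_c = 30 − 14/2 = 23 → r_n = 154.6 kN; interior l_c = 45 − 14 = 31 → r_n = 161.3 kN.
  R_n,bearing = 1·154.6 + 3·161.3 = 638.4 kN → 0.75 × 638.4 = 479 kN.
Bolt shear governs: 196 kN.

196 kN (bolt shear governs)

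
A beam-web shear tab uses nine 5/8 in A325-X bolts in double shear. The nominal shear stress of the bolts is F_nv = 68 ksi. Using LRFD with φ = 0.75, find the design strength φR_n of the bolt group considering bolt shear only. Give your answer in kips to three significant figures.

282 kips

A_b = π × 0.625² / 4 = 0.3068 in².
R_n = F_nv · A_b · n · n_s = 68 × 0.3068 × 9 × 2 = 375.5 kips.
Design strength φR_n = 0.75 × 375.5 = 282 kips.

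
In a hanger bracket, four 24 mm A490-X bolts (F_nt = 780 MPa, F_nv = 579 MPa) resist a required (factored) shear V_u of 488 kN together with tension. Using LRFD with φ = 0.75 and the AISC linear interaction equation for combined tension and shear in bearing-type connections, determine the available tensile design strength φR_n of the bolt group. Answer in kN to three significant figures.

A_b = π·24²/4 = 452.4 mm²; f_rv = 488 × 1000 / (4 × 452.4) = 269.7 MPa.
F'_nt = 1.3 F_nt − (F_nt / φF_nv) f_rv = 1.3·780 − (780/(0.75·579))·269.7 = 529.6 MPa, capped at F_nt → F'_nt = 529.6 MPa.
R_n = F'_nt · A_b · n = 529.6 × 452.4 × 4 / 1000 = 958.3 kN.
Design strength φR_n = 0.75 × 958.3 = 719 kN.

719 kN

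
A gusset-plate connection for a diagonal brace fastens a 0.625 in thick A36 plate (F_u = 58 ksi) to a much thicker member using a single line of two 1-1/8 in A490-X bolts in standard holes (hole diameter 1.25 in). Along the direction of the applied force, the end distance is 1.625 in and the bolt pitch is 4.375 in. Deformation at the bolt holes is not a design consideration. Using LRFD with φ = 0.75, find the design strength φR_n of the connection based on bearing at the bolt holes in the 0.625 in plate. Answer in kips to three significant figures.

133 kips

Per bolt r_n = 1.5 l_c t F_u ≤ 3.0 d t F_u; upper limit = 3.0 × 1.125 × 0.625 × 58 = 122.3 kips.
Edge bolt: l_c = 1.625 − 1.25/2 = 1 in → 1.5 × 1 × 0.625 × 58 = 54.38 → r_n = 54.38 kips.
Interior bolts: l_c = 4.375 − 1.25 = 3.125 in → 1.5 × 3.125 × 0.625 × 58 = 169.9 → r_n = 122.3 kips.
R_n = 1 × 54.38 + 1 × 122.3 = 176.7 kips.
Design strength φR_n = 0.75 × 176.7 = 133 kips.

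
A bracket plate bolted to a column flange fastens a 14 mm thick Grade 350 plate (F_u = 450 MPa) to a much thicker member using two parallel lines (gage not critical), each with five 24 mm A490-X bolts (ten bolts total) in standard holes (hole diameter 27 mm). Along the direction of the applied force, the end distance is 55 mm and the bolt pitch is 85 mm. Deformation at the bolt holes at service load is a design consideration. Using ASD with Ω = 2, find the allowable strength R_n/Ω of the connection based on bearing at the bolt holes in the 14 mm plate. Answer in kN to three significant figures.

1770 kN

Per bolt r_n = 1.2 l_c t F_u ≤ 2.4 d t F_u; upper limit = 2.4 × 24 × 14 × 450 / 1000 = 362.9 kN.
Edge bolt: l_c = 55 − 27/2 = 41.5 mm → 1.2 × 41.5 × 14 × 450 / 1000 = 313.7 → r_n = 313.7 kN.
Interior bolts: l_c = 85 − 27 = 58 mm → 1.2 × 58 × 14 × 450 / 1000 = 438.5 → r_n = 362.9 kN.
R_n = 2 × 313.7 + 8 × 362.9 = 3531 kN.
Allowable strength R_n/Ω = 3531 / 2 = 1770 kN.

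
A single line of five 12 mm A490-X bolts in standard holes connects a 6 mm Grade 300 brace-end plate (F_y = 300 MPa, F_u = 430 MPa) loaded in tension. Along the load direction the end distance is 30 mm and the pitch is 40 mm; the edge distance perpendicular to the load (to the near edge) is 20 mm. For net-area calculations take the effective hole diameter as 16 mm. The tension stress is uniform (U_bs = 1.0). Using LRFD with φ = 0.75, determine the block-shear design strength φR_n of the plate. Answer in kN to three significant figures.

160 kN

Shear plane L_v = 30 + 4·40 = 190 mm; A_gv = 190 × 6 = 1140 mm².
A_nv = (190 − 4.5·16) × 6 = 708 mm².
A_nt = (20 − 0.5·16) × 6 = 72 mm².
0.6 F_u A_nv = 182.7 kN; 0.6 F_y A_gv = 205.2 kN → shear rupture governs the shear term.
R_n = 182.7 + 1.0 × 430 × 72 / 1000 = 213.6 kN.
Design strength φR_n = 0.75 × 213.6 = 160 kN.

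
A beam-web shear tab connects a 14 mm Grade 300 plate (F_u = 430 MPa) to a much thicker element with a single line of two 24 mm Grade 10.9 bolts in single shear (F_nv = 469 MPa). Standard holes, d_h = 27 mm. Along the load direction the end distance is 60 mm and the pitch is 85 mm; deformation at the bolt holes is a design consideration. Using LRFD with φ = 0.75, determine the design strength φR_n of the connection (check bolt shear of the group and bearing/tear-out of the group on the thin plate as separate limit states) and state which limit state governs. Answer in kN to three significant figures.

318 kN (bolt shear governs)

Bolt shear: A_b = π·24²/4 = 452.4 mm²; R_n = 469 × 452.4 × 2 × 1 / 1000 = 424.3 kN → 0.75 × 424.3 = 318 kN.
Bearing (1.2 l_c t F_u ≤ 2.4 d t F_u): upper limit = 2.4·24·14·430 / 1000 = 346.8 kN.
  Edge l_c = 60 − 27/2 = 46.5 → r_n = 335.9 kN; interior l_c = 85 − 27 = 58 → r_n = 346.8 kN.
  R_n,bearing = 1·335.9 + 1·346.8 = 682.7 kN → 0.75 × 682.7 = 512 kN.
Bolt shear governs: 318 kN.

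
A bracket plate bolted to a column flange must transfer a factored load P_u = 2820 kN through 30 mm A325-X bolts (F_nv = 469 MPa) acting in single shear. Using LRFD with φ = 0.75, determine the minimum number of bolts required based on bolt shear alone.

12 bolts

A_b = π·30²/4 = 706.9 mm².
Per-bolt design strength φR_n = 0.75 × 469 × 706.9 × 1 / 1000 = 248.6 kN.
n ≥ 2820 / 248.6 = 11.34 → use 12 bolts.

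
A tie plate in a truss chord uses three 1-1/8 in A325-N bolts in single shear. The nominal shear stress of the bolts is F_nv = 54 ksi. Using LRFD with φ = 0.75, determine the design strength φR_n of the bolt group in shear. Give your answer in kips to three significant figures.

121 kips

A_b = π × 1.125² / 4 = 0.994 in².
R_n = F_nv · A_b · n · n_s = 54 × 0.994 × 3 × 1 = 161 kips.
Design strength φR_n = 0.75 × 161 = 121 kips.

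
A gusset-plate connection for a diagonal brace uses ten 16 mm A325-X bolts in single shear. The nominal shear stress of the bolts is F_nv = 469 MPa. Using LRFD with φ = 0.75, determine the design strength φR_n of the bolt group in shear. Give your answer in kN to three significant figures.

707 kN

A_b = π × 16² / 4 = 201.1 mm².
R_n = F_nv · A_b · n · n_s = 469 × 201.1 × 10 × 1 / 1000 = 943 kN.
Design strength φR_n = 0.75 × 943 = 707 kN.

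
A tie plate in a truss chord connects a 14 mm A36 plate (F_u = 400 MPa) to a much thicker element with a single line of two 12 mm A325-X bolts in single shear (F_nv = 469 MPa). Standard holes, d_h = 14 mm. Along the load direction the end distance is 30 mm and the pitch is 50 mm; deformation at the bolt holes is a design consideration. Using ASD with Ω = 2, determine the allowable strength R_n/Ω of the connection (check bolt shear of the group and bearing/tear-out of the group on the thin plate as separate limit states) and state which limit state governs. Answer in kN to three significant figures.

Bolt shear: A_b = π·12²/4 = 113.1 mm²; R_n = 469 × 113.1 × 2 × 1 / 1000 = 106.1 kN → 106.1 / 2 = 53 kN.
Bearing (1.2 l_c t F_u ≤ 2.4 d t F_u): upper limit = 2.4·12·14·400 / 1000 = 161.3 kN.
  Edge l_c = 30 − 14/2 = 23 → r_n = 154.6 kN; interior l_c = 50 − 14 = 36 → r_n = 161.3 kN.
  R_n,bearing = 1·154.6 + 1·161.3 = 315.8 kN → 315.8 / 2 = 158 kN.
Bolt shear governs: 53 kN.

53 kN (bolt shear governs)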